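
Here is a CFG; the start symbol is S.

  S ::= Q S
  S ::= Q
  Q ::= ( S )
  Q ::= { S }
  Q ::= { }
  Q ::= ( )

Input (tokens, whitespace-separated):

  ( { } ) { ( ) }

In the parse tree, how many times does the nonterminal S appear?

[S [Q ( [S [Q { }]] )] [S [Q { [S [Q ( )]] }]]]

4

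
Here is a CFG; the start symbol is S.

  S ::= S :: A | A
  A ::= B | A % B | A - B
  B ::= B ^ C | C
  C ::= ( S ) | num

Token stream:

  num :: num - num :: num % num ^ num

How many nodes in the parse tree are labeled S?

[S [S [S [A [B [C num]]]] :: [A [A [B [C num]]] - [B [C num]]]] :: [A [A [B [C num]]] % [B [B [C num]] ^ [C num]]]]

3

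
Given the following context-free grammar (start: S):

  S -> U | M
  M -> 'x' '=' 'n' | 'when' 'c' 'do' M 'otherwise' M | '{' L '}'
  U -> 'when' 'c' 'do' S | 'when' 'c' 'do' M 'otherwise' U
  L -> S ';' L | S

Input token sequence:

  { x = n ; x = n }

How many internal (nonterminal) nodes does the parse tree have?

[S [M { [L [S [M x = n]] ; [L [S [M x = n]]]] }]]

8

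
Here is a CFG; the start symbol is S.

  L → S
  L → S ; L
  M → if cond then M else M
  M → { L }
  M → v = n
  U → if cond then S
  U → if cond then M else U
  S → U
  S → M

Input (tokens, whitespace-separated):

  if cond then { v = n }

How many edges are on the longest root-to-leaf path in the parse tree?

[S [U if cond then [S [M { [L [S [M v = n]]] }]]]]

7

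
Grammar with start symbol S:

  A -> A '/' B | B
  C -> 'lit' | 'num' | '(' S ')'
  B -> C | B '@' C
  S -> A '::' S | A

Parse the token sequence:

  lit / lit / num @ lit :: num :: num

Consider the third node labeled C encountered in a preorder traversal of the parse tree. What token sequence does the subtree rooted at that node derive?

[S [A [A [A [B [C lit]]] / [B [C lit]]] / [B [B [C num]] @ [C lit]]] :: [S [A [B [C num]]] :: [S [A [B [C num]]]]]]

num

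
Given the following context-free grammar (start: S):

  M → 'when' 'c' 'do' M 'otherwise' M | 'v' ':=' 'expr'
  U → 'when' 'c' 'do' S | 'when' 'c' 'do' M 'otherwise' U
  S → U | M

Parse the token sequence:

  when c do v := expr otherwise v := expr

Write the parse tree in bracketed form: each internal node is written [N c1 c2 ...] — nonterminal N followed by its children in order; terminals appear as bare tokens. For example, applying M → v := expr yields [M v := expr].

[S [M when c do [M v := expr] otherwise [M v := expr]]]

S
M
when c do M otherwise M
when c do v := expr otherwise M
when c do v := expr otherwise v := expr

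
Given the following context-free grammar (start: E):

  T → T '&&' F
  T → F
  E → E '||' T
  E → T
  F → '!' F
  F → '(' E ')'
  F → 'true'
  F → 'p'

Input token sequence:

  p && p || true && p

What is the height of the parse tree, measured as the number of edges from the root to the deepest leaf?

[E [E [T [T [F p]] && [F p]]] || [T [T [F true]] && [F p]]]

5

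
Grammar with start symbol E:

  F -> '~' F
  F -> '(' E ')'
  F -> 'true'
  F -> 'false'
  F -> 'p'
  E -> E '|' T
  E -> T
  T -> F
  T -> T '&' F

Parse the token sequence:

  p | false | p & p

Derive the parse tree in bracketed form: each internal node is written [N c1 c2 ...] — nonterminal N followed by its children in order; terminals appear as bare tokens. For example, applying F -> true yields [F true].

[E [E [E [T [F p]]] | [T [F false]]] | [T [T [F p]] & [F p]]]

E
E | T
E | T | T
T | T | T
F | T | T
p | T | T
p | F | T
p | false | T
p | false | T & F
p | false | F & F
p | false | p & F
p | false | p & p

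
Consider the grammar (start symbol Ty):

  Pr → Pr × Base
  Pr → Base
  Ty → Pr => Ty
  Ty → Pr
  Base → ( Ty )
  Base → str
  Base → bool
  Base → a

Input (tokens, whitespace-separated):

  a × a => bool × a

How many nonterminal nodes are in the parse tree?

10

[Ty [Pr [Pr [Base a]] × [Base a]] => [Ty [Pr [Pr [Base bool]] × [Base a]]]]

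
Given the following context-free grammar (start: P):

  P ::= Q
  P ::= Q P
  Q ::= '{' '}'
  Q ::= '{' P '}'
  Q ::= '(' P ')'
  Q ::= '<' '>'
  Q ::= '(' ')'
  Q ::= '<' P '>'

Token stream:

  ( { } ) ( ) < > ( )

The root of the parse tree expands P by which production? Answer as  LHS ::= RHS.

[P [Q ( [P [Q { }]] )] [P [Q ( )] [P [Q < >] [P [Q ( )]]]]]

P ::= Q P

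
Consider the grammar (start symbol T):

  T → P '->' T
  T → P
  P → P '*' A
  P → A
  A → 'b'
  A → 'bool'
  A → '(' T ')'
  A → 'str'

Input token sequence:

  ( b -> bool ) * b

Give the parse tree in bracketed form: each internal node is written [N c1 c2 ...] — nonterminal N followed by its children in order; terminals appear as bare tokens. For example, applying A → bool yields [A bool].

[T [P [P [A ( [T [P [A b]] -> [T [P [A bool]]]] )]] * [A b]]]

T
P
P * A
A * A
( T ) * A
( P -> T ) * A
( A -> T ) * A
( b -> T ) * A
( b -> P ) * A
( b -> A ) * A
( b -> bool ) * A
( b -> bool ) * b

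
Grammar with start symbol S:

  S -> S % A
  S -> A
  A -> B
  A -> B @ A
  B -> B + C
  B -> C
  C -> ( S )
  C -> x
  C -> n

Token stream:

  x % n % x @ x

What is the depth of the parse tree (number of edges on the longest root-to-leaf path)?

6

[S [S [S [A [B [C x]]]] % [A [B [C n]]]] % [A [B [C x]] @ [A [B [C x]]]]]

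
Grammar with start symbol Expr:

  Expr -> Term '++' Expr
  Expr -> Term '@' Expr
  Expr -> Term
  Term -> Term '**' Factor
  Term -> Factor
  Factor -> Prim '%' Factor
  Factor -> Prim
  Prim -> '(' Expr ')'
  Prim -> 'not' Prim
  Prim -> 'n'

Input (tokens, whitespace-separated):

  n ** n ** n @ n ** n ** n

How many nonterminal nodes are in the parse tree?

20

[Expr [Term [Term [Term [Factor [Prim n]]] ** [Factor [Prim n]]] ** [Factor [Prim n]]] @ [Expr [Term [Term [Term [Factor [Prim n]]] ** [Factor [Prim n]]] ** [Factor [Prim n]]]]]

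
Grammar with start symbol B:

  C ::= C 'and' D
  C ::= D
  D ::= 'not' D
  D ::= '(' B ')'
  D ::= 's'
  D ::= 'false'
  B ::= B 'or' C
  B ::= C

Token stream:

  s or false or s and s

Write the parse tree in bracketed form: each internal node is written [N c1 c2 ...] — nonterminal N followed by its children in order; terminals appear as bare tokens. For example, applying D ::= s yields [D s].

B
B or C
B or C or C
C or C or C
D or C or C
s or C or C
s or D or C
s or false or C
s or false or C and D
s or false or D and D
s or false or s and D
s or false or s and s

[B [B [B [C [D s]]] or [C [D false]]] or [C [C [D s]] and [D s]]]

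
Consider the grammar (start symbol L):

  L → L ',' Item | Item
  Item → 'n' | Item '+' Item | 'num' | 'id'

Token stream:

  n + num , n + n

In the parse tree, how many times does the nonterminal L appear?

2

[L [L [Item [Item n] + [Item num]]] , [Item [Item n] + [Item n]]]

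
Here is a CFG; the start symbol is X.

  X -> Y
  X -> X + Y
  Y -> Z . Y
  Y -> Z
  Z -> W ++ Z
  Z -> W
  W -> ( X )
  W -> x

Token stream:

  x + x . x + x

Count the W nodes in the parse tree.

4

[X [X [X [Y [Z [W x]]]] + [Y [Z [W x]] . [Y [Z [W x]]]]] + [Y [Z [W x]]]]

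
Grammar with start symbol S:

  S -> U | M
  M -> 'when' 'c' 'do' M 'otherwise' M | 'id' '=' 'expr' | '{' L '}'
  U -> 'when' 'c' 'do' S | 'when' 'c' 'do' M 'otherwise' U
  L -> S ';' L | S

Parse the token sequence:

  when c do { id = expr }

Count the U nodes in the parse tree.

[S [U when c do [S [M { [L [S [M id = expr]]] }]]]]

1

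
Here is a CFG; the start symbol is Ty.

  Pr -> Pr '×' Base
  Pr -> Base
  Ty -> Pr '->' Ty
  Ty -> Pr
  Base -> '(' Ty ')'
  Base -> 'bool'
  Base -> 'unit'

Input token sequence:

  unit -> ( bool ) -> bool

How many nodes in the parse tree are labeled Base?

4

[Ty [Pr [Base unit]] -> [Ty [Pr [Base ( [Ty [Pr [Base bool]]] )]] -> [Ty [Pr [Base bool]]]]]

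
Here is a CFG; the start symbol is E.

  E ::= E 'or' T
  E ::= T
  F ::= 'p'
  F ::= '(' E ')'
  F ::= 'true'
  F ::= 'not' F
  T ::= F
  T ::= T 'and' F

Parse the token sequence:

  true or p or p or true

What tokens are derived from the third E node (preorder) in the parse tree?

true or p

[E [E [E [E [T [F true]]] or [T [F p]]] or [T [F p]]] or [T [F true]]]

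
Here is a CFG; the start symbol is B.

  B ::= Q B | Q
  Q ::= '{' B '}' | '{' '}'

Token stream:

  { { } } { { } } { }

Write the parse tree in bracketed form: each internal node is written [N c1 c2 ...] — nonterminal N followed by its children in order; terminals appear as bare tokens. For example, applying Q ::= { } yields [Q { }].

[B [Q { [B [Q { }]] }] [B [Q { [B [Q { }]] }] [B [Q { }]]]]

B
Q B
{ B } B
{ Q } B
{ { } } B
{ { } } Q B
{ { } } { B } B
{ { } } { Q } B
{ { } } { { } } B
{ { } } { { } } Q
{ { } } { { } } { }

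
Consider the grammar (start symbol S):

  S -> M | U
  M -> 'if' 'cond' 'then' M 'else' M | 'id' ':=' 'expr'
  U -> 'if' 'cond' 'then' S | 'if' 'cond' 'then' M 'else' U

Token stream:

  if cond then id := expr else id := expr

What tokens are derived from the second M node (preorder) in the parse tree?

[S [M if cond then [M id := expr] else [M id := expr]]]

id := expr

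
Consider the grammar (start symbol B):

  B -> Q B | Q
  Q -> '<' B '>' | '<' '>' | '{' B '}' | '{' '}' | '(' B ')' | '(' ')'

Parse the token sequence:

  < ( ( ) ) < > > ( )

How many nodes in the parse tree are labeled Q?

[B [Q < [B [Q ( [B [Q ( )]] )] [B [Q < >]]] >] [B [Q ( )]]]

5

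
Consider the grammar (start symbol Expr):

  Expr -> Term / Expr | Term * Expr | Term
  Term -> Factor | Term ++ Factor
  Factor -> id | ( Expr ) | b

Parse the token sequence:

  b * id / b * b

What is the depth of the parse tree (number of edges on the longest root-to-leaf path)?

6

[Expr [Term [Factor b]] * [Expr [Term [Factor id]] / [Expr [Term [Factor b]] * [Expr [Term [Factor b]]]]]]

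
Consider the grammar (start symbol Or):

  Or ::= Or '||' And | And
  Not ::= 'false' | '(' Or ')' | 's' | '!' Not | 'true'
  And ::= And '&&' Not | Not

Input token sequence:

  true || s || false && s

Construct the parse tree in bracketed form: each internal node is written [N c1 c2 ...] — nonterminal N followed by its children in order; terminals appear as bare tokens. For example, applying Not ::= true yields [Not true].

Or
Or || And
Or || And || And
And || And || And
Not || And || And
true || And || And
true || Not || And
true || s || And
true || s || And && Not
true || s || Not && Not
true || s || false && Not
true || s || false && s

[Or [Or [Or [And [Not true]]] || [And [Not s]]] || [And [And [Not false]] && [Not s]]]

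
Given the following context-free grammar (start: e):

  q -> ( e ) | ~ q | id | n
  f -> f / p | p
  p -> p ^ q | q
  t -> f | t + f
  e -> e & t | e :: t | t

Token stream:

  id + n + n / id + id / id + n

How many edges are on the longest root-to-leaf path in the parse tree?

9

[e [t [t [t [t [t [f [p [q id]]]] + [f [p [q n]]]] + [f [f [p [q n]]] / [p [q id]]]] + [f [f [p [q id]]] / [p [q id]]]] + [f [p [q n]]]]]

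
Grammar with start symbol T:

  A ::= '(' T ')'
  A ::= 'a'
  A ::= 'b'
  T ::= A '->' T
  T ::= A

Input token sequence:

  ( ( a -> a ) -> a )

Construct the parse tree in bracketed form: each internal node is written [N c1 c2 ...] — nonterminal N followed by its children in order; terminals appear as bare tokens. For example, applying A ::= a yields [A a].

T
A
( T )
( A -> T )
( ( T ) -> T )
( ( A -> T ) -> T )
( ( a -> T ) -> T )
( ( a -> A ) -> T )
( ( a -> a ) -> T )
( ( a -> a ) -> A )
( ( a -> a ) -> a )

[T [A ( [T [A ( [T [A a] -> [T [A a]]] )] -> [T [A a]]] )]]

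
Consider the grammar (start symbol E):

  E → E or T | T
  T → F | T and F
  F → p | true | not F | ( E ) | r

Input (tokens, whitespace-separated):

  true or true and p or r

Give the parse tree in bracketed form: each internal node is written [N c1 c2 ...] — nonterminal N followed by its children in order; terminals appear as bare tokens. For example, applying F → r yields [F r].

E
E or T
E or T or T
T or T or T
F or T or T
true or T or T
true or T and F or T
true or F and F or T
true or true and F or T
true or true and p or T
true or true and p or F
true or true and p or r

[E [E [E [T [F true]]] or [T [T [F true]] and [F p]]] or [T [F r]]]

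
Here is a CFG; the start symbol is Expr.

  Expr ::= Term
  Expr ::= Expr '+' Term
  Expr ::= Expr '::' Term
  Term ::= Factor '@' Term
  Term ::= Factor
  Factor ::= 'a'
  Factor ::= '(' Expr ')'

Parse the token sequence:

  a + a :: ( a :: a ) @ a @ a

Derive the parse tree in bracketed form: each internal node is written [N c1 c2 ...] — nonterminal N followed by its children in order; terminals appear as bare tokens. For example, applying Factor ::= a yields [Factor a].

[Expr [Expr [Expr [Term [Factor a]]] + [Term [Factor a]]] :: [Term [Factor ( [Expr [Expr [Term [Factor a]]] :: [Term [Factor a]]] )] @ [Term [Factor a] @ [Term [Factor a]]]]]

Expr
Expr :: Term
Expr + Term :: Term
Term + Term :: Term
Factor + Term :: Term
a + Term :: Term
a + Factor :: Term
a + a :: Term
a + a :: Factor @ Term
a + a :: ( Expr ) @ Term
a + a :: ( Expr :: Term ) @ Term
a + a :: ( Term :: Term ) @ Term
a + a :: ( Factor :: Term ) @ Term
a + a :: ( a :: Term ) @ Term
a + a :: ( a :: Factor ) @ Term
a + a :: ( a :: a ) @ Term
a + a :: ( a :: a ) @ Factor @ Term
a + a :: ( a :: a ) @ a @ Term
a + a :: ( a :: a ) @ a @ Factor
a + a :: ( a :: a ) @ a @ a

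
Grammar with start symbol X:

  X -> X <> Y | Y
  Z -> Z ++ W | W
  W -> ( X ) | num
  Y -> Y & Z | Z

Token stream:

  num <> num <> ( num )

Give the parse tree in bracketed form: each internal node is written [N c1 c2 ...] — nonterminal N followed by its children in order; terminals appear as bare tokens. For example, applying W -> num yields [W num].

[X [X [X [Y [Z [W num]]]] <> [Y [Z [W num]]]] <> [Y [Z [W ( [X [Y [Z [W num]]]] )]]]]

X
X <> Y
X <> Y <> Y
Y <> Y <> Y
Z <> Y <> Y
W <> Y <> Y
num <> Y <> Y
num <> Z <> Y
num <> W <> Y
num <> num <> Y
num <> num <> Z
num <> num <> W
num <> num <> ( X )
num <> num <> ( Y )
num <> num <> ( Z )
num <> num <> ( W )
num <> num <> ( num )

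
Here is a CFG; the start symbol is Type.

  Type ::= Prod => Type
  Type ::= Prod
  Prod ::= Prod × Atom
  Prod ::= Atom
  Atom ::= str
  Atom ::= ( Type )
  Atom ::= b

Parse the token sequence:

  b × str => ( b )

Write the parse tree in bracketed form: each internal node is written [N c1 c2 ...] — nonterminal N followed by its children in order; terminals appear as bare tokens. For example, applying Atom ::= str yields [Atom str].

[Type [Prod [Prod [Atom b]] × [Atom str]] => [Type [Prod [Atom ( [Type [Prod [Atom b]]] )]]]]

Type
Prod => Type
Prod × Atom => Type
Atom × Atom => Type
b × Atom => Type
b × str => Type
b × str => Prod
b × str => Atom
b × str => ( Type )
b × str => ( Prod )
b × str => ( Atom )
b × str => ( b )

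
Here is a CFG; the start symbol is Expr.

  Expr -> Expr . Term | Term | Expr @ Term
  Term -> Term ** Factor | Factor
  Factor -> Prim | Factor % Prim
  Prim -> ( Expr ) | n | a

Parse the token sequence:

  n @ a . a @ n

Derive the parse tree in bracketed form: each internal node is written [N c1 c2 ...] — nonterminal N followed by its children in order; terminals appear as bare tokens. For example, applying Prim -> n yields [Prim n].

[Expr [Expr [Expr [Expr [Term [Factor [Prim n]]]] @ [Term [Factor [Prim a]]]] . [Term [Factor [Prim a]]]] @ [Term [Factor [Prim n]]]]

Expr
Expr @ Term
Expr . Term @ Term
Expr @ Term . Term @ Term
Term @ Term . Term @ Term
Factor @ Term . Term @ Term
Prim @ Term . Term @ Term
n @ Term . Term @ Term
n @ Factor . Term @ Term
n @ Prim . Term @ Term
n @ a . Term @ Term
n @ a . Factor @ Term
n @ a . Prim @ Term
n @ a . a @ Term
n @ a . a @ Factor
n @ a . a @ Prim
n @ a . a @ n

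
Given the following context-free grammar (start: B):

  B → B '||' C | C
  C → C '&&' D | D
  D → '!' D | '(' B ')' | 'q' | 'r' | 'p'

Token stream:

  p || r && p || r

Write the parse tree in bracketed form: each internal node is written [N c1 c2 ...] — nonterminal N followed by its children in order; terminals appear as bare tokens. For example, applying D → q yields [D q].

[B [B [B [C [D p]]] || [C [C [D r]] && [D p]]] || [C [D r]]]

B
B || C
B || C || C
C || C || C
D || C || C
p || C || C
p || C && D || C
p || D && D || C
p || r && D || C
p || r && p || C
p || r && p || D
p || r && p || r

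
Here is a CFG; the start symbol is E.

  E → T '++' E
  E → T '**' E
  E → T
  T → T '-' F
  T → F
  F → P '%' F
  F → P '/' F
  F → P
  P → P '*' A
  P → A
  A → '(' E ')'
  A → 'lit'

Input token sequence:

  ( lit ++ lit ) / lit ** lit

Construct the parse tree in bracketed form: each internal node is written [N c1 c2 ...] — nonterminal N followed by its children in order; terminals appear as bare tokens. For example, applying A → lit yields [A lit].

E
T ** E
F ** E
P / F ** E
A / F ** E
( E ) / F ** E
( T ++ E ) / F ** E
( F ++ E ) / F ** E
( P ++ E ) / F ** E
( A ++ E ) / F ** E
( lit ++ E ) / F ** E
( lit ++ T ) / F ** E
( lit ++ F ) / F ** E
( lit ++ P ) / F ** E
( lit ++ A ) / F ** E
( lit ++ lit ) / F ** E
( lit ++ lit ) / P ** E
( lit ++ lit ) / A ** E
( lit ++ lit ) / lit ** E
( lit ++ lit ) / lit ** T
( lit ++ lit ) / lit ** F
( lit ++ lit ) / lit ** P
( lit ++ lit ) / lit ** A
( lit ++ lit ) / lit ** lit

[E [T [F [P [A ( [E [T [F [P [A lit]]]] ++ [E [T [F [P [A lit]]]]]] )]] / [F [P [A lit]]]]] ** [E [T [F [P [A lit]]]]]]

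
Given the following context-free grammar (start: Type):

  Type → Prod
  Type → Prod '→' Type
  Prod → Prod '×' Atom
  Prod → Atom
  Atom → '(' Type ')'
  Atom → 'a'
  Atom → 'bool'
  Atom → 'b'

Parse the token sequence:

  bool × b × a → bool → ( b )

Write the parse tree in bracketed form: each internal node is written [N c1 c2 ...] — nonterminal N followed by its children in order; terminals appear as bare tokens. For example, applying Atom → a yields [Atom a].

Type
Prod → Type
Prod × Atom → Type
Prod × Atom × Atom → Type
Atom × Atom × Atom → Type
bool × Atom × Atom → Type
bool × b × Atom → Type
bool × b × a → Type
bool × b × a → Prod → Type
bool × b × a → Atom → Type
bool × b × a → bool → Type
bool × b × a → bool → Prod
bool × b × a → bool → Atom
bool × b × a → bool → ( Type )
bool × b × a → bool → ( Prod )
bool × b × a → bool → ( Atom )
bool × b × a → bool → ( b )

[Type [Prod [Prod [Prod [Atom bool]] × [Atom b]] × [Atom a]] → [Type [Prod [Atom bool]] → [Type [Prod [Atom ( [Type [Prod [Atom b]]] )]]]]]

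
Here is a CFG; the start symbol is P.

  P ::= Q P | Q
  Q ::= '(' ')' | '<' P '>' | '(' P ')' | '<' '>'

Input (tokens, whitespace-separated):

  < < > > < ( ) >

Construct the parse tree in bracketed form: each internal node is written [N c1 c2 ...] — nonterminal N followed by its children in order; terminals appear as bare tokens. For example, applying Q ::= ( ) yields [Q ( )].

P
Q P
< P > P
< Q > P
< < > > P
< < > > Q
< < > > < P >
< < > > < Q >
< < > > < ( ) >

[P [Q < [P [Q < >]] >] [P [Q < [P [Q ( )]] >]]]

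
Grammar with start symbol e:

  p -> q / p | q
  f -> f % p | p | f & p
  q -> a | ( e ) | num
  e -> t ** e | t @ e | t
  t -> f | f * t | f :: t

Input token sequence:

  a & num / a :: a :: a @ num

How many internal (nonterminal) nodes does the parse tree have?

[e [t [f [f [p [q a]]] & [p [q num] / [p [q a]]]] :: [t [f [p [q a]]] :: [t [f [p [q a]]]]]] @ [e [t [f [p [q num]]]]]]

23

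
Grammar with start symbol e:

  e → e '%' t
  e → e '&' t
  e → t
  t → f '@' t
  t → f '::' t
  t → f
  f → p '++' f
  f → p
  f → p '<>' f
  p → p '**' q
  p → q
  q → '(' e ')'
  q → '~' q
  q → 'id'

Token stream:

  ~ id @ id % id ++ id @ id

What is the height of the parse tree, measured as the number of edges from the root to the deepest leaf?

[e [e [t [f [p [q ~ [q id]]]] @ [t [f [p [q id]]]]]] % [t [f [p [q id]] ++ [f [p [q id]]]] @ [t [f [p [q id]]]]]]

7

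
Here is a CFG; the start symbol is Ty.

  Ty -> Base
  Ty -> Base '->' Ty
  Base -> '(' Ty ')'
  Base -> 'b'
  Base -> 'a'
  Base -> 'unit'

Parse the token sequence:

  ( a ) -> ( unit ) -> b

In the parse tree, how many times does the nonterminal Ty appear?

5

[Ty [Base ( [Ty [Base a]] )] -> [Ty [Base ( [Ty [Base unit]] )] -> [Ty [Base b]]]]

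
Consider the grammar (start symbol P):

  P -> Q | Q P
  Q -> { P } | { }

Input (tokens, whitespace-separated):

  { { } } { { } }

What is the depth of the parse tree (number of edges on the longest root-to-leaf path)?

5

[P [Q { [P [Q { }]] }] [P [Q { [P [Q { }]] }]]]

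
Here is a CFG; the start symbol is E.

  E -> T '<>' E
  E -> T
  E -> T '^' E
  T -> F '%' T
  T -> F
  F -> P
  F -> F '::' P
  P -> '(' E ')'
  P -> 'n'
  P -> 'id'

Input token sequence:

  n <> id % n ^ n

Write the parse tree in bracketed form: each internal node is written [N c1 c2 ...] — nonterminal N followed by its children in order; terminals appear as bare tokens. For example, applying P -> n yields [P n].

[E [T [F [P n]]] <> [E [T [F [P id]] % [T [F [P n]]]] ^ [E [T [F [P n]]]]]]

E
T <> E
F <> E
P <> E
n <> E
n <> T ^ E
n <> F % T ^ E
n <> P % T ^ E
n <> id % T ^ E
n <> id % F ^ E
n <> id % P ^ E
n <> id % n ^ E
n <> id % n ^ T
n <> id % n ^ F
n <> id % n ^ P
n <> id % n ^ n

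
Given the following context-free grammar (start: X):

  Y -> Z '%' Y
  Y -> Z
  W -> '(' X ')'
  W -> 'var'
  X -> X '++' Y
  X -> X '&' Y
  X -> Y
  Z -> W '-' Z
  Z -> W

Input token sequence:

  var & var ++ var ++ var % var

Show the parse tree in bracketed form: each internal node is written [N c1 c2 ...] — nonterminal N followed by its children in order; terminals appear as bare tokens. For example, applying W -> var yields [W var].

[X [X [X [X [Y [Z [W var]]]] & [Y [Z [W var]]]] ++ [Y [Z [W var]]]] ++ [Y [Z [W var]] % [Y [Z [W var]]]]]

X
X ++ Y
X ++ Y ++ Y
X & Y ++ Y ++ Y
Y & Y ++ Y ++ Y
Z & Y ++ Y ++ Y
W & Y ++ Y ++ Y
var & Y ++ Y ++ Y
var & Z ++ Y ++ Y
var & W ++ Y ++ Y
var & var ++ Y ++ Y
var & var ++ Z ++ Y
var & var ++ W ++ Y
var & var ++ var ++ Y
var & var ++ var ++ Z % Y
var & var ++ var ++ W % Y
var & var ++ var ++ var % Y
var & var ++ var ++ var % Z
var & var ++ var ++ var % W
var & var ++ var ++ var % var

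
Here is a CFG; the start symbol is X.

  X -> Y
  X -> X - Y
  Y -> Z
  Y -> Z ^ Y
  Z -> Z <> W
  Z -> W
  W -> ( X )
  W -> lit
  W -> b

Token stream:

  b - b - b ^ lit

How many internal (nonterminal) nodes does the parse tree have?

[X [X [X [Y [Z [W b]]]] - [Y [Z [W b]]]] - [Y [Z [W b]] ^ [Y [Z [W lit]]]]]

15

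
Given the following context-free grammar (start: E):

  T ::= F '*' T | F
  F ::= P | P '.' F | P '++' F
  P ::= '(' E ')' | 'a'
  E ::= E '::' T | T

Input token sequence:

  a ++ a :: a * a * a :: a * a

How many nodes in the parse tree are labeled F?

7

[E [E [E [T [F [P a] ++ [F [P a]]]]] :: [T [F [P a]] * [T [F [P a]] * [T [F [P a]]]]]] :: [T [F [P a]] * [T [F [P a]]]]]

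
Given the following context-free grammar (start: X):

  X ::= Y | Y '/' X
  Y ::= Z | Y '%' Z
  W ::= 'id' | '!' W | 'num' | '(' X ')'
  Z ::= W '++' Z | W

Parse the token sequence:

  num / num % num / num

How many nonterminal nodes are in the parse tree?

15

[X [Y [Z [W num]]] / [X [Y [Y [Z [W num]]] % [Z [W num]]] / [X [Y [Z [W num]]]]]]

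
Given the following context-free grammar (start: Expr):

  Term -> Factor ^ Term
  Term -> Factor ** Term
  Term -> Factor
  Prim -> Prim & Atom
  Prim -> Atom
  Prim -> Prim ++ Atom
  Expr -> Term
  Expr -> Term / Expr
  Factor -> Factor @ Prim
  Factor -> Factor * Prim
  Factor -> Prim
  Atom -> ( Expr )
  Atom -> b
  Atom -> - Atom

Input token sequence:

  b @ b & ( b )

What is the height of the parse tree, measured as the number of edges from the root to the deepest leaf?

[Expr [Term [Factor [Factor [Prim [Atom b]]] @ [Prim [Prim [Atom b]] & [Atom ( [Expr [Term [Factor [Prim [Atom b]]]]] )]]]]]

10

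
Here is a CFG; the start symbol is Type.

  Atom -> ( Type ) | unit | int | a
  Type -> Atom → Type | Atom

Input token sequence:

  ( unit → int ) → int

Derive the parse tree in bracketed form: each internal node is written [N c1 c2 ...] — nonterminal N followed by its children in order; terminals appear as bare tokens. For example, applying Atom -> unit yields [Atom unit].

[Type [Atom ( [Type [Atom unit] → [Type [Atom int]]] )] → [Type [Atom int]]]

Type
Atom → Type
( Type ) → Type
( Atom → Type ) → Type
( unit → Type ) → Type
( unit → Atom ) → Type
( unit → int ) → Type
( unit → int ) → Atom
( unit → int ) → int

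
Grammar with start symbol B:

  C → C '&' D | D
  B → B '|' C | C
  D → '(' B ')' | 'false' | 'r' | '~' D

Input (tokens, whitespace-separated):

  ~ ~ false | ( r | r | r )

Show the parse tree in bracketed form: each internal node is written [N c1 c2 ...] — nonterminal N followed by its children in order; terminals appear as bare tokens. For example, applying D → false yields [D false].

[B [B [C [D ~ [D ~ [D false]]]]] | [C [D ( [B [B [B [C [D r]]] | [C [D r]]] | [C [D r]]] )]]]

B
B | C
C | C
D | C
~ D | C
~ ~ D | C
~ ~ false | C
~ ~ false | D
~ ~ false | ( B )
~ ~ false | ( B | C )
~ ~ false | ( B | C | C )
~ ~ false | ( C | C | C )
~ ~ false | ( D | C | C )
~ ~ false | ( r | C | C )
~ ~ false | ( r | D | C )
~ ~ false | ( r | r | C )
~ ~ false | ( r | r | D )
~ ~ false | ( r | r | r )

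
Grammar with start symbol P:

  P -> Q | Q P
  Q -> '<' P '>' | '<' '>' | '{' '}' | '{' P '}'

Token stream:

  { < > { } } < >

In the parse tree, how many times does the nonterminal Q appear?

4

[P [Q { [P [Q < >] [P [Q { }]]] }] [P [Q < >]]]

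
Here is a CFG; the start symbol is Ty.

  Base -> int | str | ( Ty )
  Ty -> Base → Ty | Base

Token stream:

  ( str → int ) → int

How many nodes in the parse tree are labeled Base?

4

[Ty [Base ( [Ty [Base str] → [Ty [Base int]]] )] → [Ty [Base int]]]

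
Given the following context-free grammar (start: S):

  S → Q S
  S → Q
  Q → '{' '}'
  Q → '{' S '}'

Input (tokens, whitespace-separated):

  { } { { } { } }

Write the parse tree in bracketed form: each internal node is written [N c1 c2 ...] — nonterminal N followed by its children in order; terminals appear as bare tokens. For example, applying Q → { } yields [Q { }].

[S [Q { }] [S [Q { [S [Q { }] [S [Q { }]]] }]]]

S
Q S
{ } S
{ } Q
{ } { S }
{ } { Q S }
{ } { { } S }
{ } { { } Q }
{ } { { } { } }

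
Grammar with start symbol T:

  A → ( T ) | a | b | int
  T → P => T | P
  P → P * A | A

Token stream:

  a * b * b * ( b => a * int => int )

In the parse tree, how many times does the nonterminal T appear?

4

[T [P [P [P [P [A a]] * [A b]] * [A b]] * [A ( [T [P [A b]] => [T [P [P [A a]] * [A int]] => [T [P [A int]]]]] )]]]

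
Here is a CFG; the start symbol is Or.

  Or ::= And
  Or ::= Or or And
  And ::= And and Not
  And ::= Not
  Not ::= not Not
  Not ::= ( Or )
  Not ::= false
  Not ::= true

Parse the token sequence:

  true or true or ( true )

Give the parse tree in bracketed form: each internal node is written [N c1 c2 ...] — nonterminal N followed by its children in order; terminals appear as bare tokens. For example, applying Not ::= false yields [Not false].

Or
Or or And
Or or And or And
And or And or And
Not or And or And
true or And or And
true or Not or And
true or true or And
true or true or Not
true or true or ( Or )
true or true or ( And )
true or true or ( Not )
true or true or ( true )

[Or [Or [Or [And [Not true]]] or [And [Not true]]] or [And [Not ( [Or [And [Not true]]] )]]]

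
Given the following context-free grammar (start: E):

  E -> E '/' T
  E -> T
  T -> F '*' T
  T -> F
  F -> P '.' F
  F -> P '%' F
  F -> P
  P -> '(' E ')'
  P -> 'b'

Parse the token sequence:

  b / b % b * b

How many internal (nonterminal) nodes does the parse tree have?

13

[E [E [T [F [P b]]]] / [T [F [P b] % [F [P b]]] * [T [F [P b]]]]]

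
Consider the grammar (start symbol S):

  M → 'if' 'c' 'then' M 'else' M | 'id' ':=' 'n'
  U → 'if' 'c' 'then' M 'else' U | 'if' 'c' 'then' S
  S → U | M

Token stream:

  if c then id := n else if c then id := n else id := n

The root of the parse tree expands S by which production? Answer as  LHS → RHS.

[S [M if c then [M id := n] else [M if c then [M id := n] else [M id := n]]]]

S → M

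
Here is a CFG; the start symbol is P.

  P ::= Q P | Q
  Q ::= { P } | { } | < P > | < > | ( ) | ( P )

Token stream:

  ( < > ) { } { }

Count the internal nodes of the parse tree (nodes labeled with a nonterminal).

8

[P [Q ( [P [Q < >]] )] [P [Q { }] [P [Q { }]]]]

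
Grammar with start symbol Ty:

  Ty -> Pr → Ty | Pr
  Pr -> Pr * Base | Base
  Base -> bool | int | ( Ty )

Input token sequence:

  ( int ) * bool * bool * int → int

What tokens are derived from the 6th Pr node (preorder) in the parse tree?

int

[Ty [Pr [Pr [Pr [Pr [Base ( [Ty [Pr [Base int]]] )]] * [Base bool]] * [Base bool]] * [Base int]] → [Ty [Pr [Base int]]]]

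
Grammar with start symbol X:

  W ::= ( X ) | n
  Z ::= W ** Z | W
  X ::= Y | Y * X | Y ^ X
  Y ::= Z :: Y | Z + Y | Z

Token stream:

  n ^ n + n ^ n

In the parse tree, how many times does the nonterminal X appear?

3

[X [Y [Z [W n]]] ^ [X [Y [Z [W n]] + [Y [Z [W n]]]] ^ [X [Y [Z [W n]]]]]]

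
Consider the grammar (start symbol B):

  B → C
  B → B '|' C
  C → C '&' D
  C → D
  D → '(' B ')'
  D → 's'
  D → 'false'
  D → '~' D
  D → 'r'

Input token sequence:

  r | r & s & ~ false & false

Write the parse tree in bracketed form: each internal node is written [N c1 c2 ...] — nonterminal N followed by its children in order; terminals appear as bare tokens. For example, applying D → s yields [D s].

[B [B [C [D r]]] | [C [C [C [C [D r]] & [D s]] & [D ~ [D false]]] & [D false]]]

B
B | C
C | C
D | C
r | C
r | C & D
r | C & D & D
r | C & D & D & D
r | D & D & D & D
r | r & D & D & D
r | r & s & D & D
r | r & s & ~ D & D
r | r & s & ~ false & D
r | r & s & ~ false & false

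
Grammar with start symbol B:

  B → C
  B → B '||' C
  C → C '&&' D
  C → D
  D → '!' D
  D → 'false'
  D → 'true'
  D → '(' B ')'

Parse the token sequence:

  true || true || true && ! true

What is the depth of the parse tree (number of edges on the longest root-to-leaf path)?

[B [B [B [C [D true]]] || [C [D true]]] || [C [C [D true]] && [D ! [D true]]]]

5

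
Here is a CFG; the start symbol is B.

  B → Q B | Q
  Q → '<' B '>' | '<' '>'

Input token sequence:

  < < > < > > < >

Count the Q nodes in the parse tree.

[B [Q < [B [Q < >] [B [Q < >]]] >] [B [Q < >]]]

4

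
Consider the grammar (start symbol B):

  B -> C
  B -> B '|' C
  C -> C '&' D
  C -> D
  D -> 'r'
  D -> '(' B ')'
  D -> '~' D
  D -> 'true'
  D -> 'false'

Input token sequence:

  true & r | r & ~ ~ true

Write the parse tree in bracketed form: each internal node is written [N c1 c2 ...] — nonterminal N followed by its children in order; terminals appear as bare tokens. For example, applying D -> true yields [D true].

[B [B [C [C [D true]] & [D r]]] | [C [C [D r]] & [D ~ [D ~ [D true]]]]]

B
B | C
C | C
C & D | C
D & D | C
true & D | C
true & r | C
true & r | C & D
true & r | D & D
true & r | r & D
true & r | r & ~ D
true & r | r & ~ ~ D
true & r | r & ~ ~ true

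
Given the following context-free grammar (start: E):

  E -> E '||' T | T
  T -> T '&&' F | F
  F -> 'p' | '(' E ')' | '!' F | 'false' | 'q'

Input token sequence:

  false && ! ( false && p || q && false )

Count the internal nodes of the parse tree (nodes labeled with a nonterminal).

[E [T [T [F false]] && [F ! [F ( [E [E [T [T [F false]] && [F p]]] || [T [T [F q]] && [F false]]] )]]]]

16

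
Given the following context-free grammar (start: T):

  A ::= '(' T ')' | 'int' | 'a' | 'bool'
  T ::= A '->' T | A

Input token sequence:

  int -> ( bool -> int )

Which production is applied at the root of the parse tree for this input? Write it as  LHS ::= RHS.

[T [A int] -> [T [A ( [T [A bool] -> [T [A int]]] )]]]

T ::= A '->' T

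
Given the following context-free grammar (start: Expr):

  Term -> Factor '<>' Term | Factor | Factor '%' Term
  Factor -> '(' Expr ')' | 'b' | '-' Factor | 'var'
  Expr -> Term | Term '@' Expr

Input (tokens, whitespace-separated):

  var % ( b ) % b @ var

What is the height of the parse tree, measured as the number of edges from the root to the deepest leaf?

7

[Expr [Term [Factor var] % [Term [Factor ( [Expr [Term [Factor b]]] )] % [Term [Factor b]]]] @ [Expr [Term [Factor var]]]]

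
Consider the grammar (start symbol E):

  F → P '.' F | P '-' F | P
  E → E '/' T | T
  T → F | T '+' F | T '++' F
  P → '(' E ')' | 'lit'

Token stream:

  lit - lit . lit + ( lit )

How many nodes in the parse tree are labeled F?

[E [T [T [F [P lit] - [F [P lit] . [F [P lit]]]]] + [F [P ( [E [T [F [P lit]]]] )]]]]

5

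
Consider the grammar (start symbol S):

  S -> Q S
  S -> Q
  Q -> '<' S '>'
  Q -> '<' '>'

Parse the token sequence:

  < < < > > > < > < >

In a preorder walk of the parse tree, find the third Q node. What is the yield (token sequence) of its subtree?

< >

[S [Q < [S [Q < [S [Q < >]] >]] >] [S [Q < >] [S [Q < >]]]]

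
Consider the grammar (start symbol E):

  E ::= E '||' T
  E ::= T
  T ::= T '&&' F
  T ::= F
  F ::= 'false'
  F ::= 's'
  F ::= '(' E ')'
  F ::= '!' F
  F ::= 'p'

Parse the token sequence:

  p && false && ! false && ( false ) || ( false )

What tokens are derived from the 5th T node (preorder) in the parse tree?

[E [E [T [T [T [T [F p]] && [F false]] && [F ! [F false]]] && [F ( [E [T [F false]]] )]]] || [T [F ( [E [T [F false]]] )]]]

false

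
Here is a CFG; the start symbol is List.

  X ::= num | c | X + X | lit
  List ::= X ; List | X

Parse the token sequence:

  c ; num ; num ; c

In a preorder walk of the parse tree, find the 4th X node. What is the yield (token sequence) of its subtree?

[List [X c] ; [List [X num] ; [List [X num] ; [List [X c]]]]]

c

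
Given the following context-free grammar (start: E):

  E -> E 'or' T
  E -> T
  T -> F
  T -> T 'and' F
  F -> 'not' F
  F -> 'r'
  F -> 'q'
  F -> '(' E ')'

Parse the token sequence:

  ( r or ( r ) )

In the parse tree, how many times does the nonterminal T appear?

4

[E [T [F ( [E [E [T [F r]]] or [T [F ( [E [T [F r]]] )]]] )]]]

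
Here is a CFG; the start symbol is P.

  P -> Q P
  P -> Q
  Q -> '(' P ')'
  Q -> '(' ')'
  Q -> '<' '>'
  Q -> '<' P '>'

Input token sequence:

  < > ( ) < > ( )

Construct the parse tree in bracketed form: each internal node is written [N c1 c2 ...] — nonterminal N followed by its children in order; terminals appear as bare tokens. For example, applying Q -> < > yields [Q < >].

P
Q P
< > P
< > Q P
< > ( ) P
< > ( ) Q P
< > ( ) < > P
< > ( ) < > Q
< > ( ) < > ( )

[P [Q < >] [P [Q ( )] [P [Q < >] [P [Q ( )]]]]]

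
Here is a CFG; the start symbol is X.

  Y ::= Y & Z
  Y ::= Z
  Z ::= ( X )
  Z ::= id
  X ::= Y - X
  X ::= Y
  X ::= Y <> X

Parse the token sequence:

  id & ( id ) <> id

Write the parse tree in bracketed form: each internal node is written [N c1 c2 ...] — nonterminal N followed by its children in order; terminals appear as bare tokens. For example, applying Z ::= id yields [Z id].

[X [Y [Y [Z id]] & [Z ( [X [Y [Z id]]] )]] <> [X [Y [Z id]]]]

X
Y <> X
Y & Z <> X
Z & Z <> X
id & Z <> X
id & ( X ) <> X
id & ( Y ) <> X
id & ( Z ) <> X
id & ( id ) <> X
id & ( id ) <> Y
id & ( id ) <> Z
id & ( id ) <> id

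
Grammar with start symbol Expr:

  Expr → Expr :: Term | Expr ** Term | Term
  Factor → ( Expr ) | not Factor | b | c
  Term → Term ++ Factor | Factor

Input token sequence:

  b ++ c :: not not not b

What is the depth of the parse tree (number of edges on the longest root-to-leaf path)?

[Expr [Expr [Term [Term [Factor b]] ++ [Factor c]]] :: [Term [Factor not [Factor not [Factor not [Factor b]]]]]]

6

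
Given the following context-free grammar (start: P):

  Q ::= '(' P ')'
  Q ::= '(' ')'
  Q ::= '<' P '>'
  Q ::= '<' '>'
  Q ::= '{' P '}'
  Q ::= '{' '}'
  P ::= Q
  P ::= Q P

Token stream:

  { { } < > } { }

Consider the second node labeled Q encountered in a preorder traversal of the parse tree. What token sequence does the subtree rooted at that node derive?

{ }

[P [Q { [P [Q { }] [P [Q < >]]] }] [P [Q { }]]]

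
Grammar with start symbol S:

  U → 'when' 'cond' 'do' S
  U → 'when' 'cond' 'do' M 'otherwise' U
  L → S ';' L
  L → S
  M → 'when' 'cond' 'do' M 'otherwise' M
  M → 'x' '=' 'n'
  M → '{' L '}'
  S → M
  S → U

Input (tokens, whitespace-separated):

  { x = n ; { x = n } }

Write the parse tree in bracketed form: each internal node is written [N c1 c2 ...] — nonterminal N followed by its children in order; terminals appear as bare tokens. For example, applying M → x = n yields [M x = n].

S
M
{ L }
{ S ; L }
{ M ; L }
{ x = n ; L }
{ x = n ; S }
{ x = n ; M }
{ x = n ; { L } }
{ x = n ; { S } }
{ x = n ; { M } }
{ x = n ; { x = n } }

[S [M { [L [S [M x = n]] ; [L [S [M { [L [S [M x = n]]] }]]]] }]]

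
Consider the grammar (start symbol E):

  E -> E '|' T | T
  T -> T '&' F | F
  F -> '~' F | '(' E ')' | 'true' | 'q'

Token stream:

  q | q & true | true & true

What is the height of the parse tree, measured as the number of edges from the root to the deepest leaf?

5

[E [E [E [T [F q]]] | [T [T [F q]] & [F true]]] | [T [T [F true]] & [F true]]]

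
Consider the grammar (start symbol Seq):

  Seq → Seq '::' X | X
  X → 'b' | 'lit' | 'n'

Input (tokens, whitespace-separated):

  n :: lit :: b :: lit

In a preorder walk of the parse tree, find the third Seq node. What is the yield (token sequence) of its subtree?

[Seq [Seq [Seq [Seq [X n]] :: [X lit]] :: [X b]] :: [X lit]]

n :: lit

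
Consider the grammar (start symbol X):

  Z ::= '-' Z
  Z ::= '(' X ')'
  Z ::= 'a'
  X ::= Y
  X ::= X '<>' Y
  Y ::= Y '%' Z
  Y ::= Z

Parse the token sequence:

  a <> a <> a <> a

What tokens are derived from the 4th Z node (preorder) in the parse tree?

a

[X [X [X [X [Y [Z a]]] <> [Y [Z a]]] <> [Y [Z a]]] <> [Y [Z a]]]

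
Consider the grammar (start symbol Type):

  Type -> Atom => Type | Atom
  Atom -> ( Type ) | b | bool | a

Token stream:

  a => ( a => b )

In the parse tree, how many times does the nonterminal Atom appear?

[Type [Atom a] => [Type [Atom ( [Type [Atom a] => [Type [Atom b]]] )]]]

4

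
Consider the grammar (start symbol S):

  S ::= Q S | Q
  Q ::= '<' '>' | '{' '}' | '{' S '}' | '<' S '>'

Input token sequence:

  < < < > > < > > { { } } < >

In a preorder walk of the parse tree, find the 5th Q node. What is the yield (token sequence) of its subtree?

{ { } }

[S [Q < [S [Q < [S [Q < >]] >] [S [Q < >]]] >] [S [Q { [S [Q { }]] }] [S [Q < >]]]]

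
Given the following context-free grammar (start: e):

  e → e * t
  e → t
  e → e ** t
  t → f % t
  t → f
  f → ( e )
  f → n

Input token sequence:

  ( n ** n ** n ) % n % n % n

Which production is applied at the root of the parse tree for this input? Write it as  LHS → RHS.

[e [t [f ( [e [e [e [t [f n]]] ** [t [f n]]] ** [t [f n]]] )] % [t [f n] % [t [f n] % [t [f n]]]]]]

e → t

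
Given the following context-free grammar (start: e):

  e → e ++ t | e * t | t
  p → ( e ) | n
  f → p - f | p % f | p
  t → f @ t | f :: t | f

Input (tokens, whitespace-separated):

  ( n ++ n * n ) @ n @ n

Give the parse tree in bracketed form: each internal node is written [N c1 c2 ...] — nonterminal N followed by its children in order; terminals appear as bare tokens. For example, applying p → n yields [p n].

[e [t [f [p ( [e [e [e [t [f [p n]]]] ++ [t [f [p n]]]] * [t [f [p n]]]] )]] @ [t [f [p n]] @ [t [f [p n]]]]]]

e
t
f @ t
p @ t
( e ) @ t
( e * t ) @ t
( e ++ t * t ) @ t
( t ++ t * t ) @ t
( f ++ t * t ) @ t
( p ++ t * t ) @ t
( n ++ t * t ) @ t
( n ++ f * t ) @ t
( n ++ p * t ) @ t
( n ++ n * t ) @ t
( n ++ n * f ) @ t
( n ++ n * p ) @ t
( n ++ n * n ) @ t
( n ++ n * n ) @ f @ t
( n ++ n * n ) @ p @ t
( n ++ n * n ) @ n @ t
( n ++ n * n ) @ n @ f
( n ++ n * n ) @ n @ p
( n ++ n * n ) @ n @ n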